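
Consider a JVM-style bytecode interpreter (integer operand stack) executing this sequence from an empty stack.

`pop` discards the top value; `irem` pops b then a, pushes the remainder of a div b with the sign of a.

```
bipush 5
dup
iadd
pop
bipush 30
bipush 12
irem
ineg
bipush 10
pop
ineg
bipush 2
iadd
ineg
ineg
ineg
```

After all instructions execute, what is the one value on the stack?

bipush 5  → [5]
dup       → [5, 5]
iadd      → [10]
pop       → []
bipush 30 → [30]
bipush 12 → [30, 12]
irem      → [6]
ineg      → [-6]
bipush 10 → [-6, 10]
pop       → [-6]
ineg      → [6]
bipush 2  → [6, 2]
iadd      → [8]
ineg      → [-8]
ineg      → [8]
ineg      → [-8]

-8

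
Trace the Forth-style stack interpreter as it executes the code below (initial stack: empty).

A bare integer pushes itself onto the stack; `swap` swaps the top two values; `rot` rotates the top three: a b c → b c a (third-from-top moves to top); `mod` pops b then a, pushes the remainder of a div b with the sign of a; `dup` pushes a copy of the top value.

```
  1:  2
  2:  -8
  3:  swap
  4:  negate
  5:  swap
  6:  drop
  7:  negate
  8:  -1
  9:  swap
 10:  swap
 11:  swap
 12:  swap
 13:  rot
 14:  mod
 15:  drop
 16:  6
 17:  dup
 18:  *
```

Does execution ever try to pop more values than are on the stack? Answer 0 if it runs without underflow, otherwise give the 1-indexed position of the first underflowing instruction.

13

2      → 2
-8     → 2 -8
swap   → -8 2
negate → -8 -2
swap   → -2 -8
drop   → -2
negate → 2
-1     → 2 -1
swap   → -1 2
swap   → 2 -1
swap   → -1 2
swap   → 2 -1
rot  — needs 3 operands, stack has 2 → underflow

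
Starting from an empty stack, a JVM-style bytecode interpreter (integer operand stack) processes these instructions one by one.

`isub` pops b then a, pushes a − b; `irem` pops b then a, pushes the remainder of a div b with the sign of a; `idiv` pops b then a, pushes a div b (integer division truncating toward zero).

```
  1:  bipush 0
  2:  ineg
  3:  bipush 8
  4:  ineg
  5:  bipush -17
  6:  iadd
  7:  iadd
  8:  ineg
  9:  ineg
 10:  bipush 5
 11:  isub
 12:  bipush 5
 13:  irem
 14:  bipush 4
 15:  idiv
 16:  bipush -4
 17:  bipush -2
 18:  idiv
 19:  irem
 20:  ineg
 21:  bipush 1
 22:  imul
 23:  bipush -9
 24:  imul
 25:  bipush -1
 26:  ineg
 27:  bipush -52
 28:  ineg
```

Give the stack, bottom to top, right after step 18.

bipush 0   → 0
ineg       → 0
bipush 8   → 0 8
ineg       → 0 -8
bipush -17 → 0 -8 -17
iadd       → 0 -25
iadd       → -25
ineg       → 25
ineg       → -25
bipush 5   → -25 5
isub       → -30
bipush 5   → -30 5
irem       → 0
bipush 4   → 0 4
idiv       → 0
bipush -4  → 0 -4
bipush -2  → 0 -4 -2
idiv       → 0 2

[0, 2]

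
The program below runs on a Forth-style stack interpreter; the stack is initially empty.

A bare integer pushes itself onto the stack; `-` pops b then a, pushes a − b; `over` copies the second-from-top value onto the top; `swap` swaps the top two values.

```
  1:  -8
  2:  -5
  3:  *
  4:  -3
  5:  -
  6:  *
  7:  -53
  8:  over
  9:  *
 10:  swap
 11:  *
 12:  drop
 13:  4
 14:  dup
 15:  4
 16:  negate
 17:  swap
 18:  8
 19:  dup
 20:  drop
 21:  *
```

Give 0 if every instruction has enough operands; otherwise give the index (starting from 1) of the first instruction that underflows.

6

-8 → [-8]
-5 → [-8, -5]
*  → [40]
-3 → [40, -3]
-  → [43]
*  — needs 2 operands, stack has 1 → underflow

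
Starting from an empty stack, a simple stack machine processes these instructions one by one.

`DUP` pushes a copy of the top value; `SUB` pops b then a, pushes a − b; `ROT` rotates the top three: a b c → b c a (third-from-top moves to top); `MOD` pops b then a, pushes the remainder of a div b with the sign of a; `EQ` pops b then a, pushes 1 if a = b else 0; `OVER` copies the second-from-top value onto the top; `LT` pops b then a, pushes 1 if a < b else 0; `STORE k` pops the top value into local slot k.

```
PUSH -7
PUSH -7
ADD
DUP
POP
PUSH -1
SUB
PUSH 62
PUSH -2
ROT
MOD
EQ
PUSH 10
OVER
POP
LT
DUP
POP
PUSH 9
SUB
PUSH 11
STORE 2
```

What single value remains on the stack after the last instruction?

-8

PUSH -7  -7
PUSH -7  -7 -7
ADD      -14
DUP      -14 -14
POP      -14
PUSH -1  -14 -1
SUB      -13
PUSH 62  -13 62
PUSH -2  -13 62 -2
ROT      62 -2 -13
MOD      62 -2
EQ       0
PUSH 10  0 10
OVER     0 10 0
POP      0 10
LT       1
DUP      1 1
POP      1
PUSH 9   1 9
SUB      -8
PUSH 11  -8 11
STORE 2  -8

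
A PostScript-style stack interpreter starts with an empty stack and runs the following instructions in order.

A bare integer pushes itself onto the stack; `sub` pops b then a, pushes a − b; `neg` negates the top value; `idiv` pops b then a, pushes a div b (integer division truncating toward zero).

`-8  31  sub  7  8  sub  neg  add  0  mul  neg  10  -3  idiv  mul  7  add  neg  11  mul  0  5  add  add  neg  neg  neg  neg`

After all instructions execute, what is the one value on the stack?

-8    [-8]
31    [-8, 31]
sub   [-39]
7     [-39, 7]
8     [-39, 7, 8]
sub   [-39, -1]
neg   [-39, 1]
add   [-38]
0     [-38, 0]
mul   [0]
neg   [0]
10    [0, 10]
-3    [0, 10, -3]
idiv  [0, -3]
mul   [0]
7     [0, 7]
add   [7]
neg   [-7]
11    [-7, 11]
mul   [-77]
0     [-77, 0]
5     [-77, 0, 5]
add   [-77, 5]
add   [-72]
neg   [72]
neg   [-72]
neg   [72]
neg   [-72]

-72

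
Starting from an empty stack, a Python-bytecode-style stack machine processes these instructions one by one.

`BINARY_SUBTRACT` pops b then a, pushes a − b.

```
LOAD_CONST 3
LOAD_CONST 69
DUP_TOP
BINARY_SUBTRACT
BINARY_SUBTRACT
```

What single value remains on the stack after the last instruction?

3

LOAD_CONST 3    -> 3
LOAD_CONST 69   -> 3 69
DUP_TOP         -> 3 69 69
BINARY_SUBTRACT -> 3 0
BINARY_SUBTRACT -> 3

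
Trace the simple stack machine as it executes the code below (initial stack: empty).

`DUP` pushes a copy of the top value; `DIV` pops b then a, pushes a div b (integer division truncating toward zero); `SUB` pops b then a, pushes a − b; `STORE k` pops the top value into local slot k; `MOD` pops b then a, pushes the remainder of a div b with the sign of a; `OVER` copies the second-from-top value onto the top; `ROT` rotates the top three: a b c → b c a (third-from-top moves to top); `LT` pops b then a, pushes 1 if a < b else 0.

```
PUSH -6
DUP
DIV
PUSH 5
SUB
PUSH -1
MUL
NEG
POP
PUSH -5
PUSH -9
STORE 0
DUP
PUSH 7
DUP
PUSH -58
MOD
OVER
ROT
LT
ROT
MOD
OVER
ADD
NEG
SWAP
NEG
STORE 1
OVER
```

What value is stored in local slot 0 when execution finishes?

PUSH -6   -6
DUP       -6 -6
DIV       1
PUSH 5    1 5
SUB       -4
PUSH -1   -4 -1
MUL       4
NEG       -4
POP       (empty)
PUSH -5   -5
PUSH -9   -5 -9
STORE 0   -5
DUP       -5 -5
PUSH 7    -5 -5 7
DUP       -5 -5 7 7
PUSH -58  -5 -5 7 7 -58
MOD       -5 -5 7 7
OVER      -5 -5 7 7 7
ROT       -5 -5 7 7 7
LT        -5 -5 7 0
ROT       -5 7 0 -5
MOD       -5 7 0
OVER      -5 7 0 7
ADD       -5 7 7
NEG       -5 7 -7
SWAP      -5 -7 7
NEG       -5 -7 -7
STORE 1   -5 -7
OVER      -5 -7 -5

-9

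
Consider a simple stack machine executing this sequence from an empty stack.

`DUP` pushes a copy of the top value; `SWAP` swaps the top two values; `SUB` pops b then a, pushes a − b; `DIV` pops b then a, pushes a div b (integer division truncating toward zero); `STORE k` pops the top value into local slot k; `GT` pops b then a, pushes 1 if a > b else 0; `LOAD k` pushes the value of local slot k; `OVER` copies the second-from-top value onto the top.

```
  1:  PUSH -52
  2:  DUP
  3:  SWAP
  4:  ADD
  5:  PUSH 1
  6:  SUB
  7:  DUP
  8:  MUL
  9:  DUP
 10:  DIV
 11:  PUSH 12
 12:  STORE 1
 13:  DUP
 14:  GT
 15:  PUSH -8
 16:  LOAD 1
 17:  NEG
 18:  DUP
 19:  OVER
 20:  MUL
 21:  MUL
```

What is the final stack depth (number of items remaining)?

PUSH -52 -> -52
DUP      -> -52 -52
SWAP     -> -52 -52
ADD      -> -104
PUSH 1   -> -104 1
SUB      -> -105
DUP      -> -105 -105
MUL      -> 11025
DUP      -> 11025 11025
DIV      -> 1
PUSH 12  -> 1 12
STORE 1  -> 1
DUP      -> 1 1
GT       -> 0
PUSH -8  -> 0 -8
LOAD 1   -> 0 -8 12
NEG      -> 0 -8 -12
DUP      -> 0 -8 -12 -12
OVER     -> 0 -8 -12 -12 -12
MUL      -> 0 -8 -12 144
MUL      -> 0 -8 -1728

3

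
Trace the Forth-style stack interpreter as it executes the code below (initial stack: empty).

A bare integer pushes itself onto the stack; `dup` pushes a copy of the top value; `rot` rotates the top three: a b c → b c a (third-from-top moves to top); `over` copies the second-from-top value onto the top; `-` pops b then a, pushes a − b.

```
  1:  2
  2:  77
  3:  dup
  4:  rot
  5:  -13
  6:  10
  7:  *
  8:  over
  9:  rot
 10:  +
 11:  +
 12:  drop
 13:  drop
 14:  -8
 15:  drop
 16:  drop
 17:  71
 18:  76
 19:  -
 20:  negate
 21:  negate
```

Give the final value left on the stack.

2      -> 2
77     -> 2 77
dup    -> 2 77 77
rot    -> 77 77 2
-13    -> 77 77 2 -13
10     -> 77 77 2 -13 10
*      -> 77 77 2 -130
over   -> 77 77 2 -130 2
rot    -> 77 77 -130 2 2
+      -> 77 77 -130 4
+      -> 77 77 -126
drop   -> 77 77
drop   -> 77
-8     -> 77 -8
drop   -> 77
drop   -> (empty)
71     -> 71
76     -> 71 76
-      -> -5
negate -> 5
negate -> -5

-5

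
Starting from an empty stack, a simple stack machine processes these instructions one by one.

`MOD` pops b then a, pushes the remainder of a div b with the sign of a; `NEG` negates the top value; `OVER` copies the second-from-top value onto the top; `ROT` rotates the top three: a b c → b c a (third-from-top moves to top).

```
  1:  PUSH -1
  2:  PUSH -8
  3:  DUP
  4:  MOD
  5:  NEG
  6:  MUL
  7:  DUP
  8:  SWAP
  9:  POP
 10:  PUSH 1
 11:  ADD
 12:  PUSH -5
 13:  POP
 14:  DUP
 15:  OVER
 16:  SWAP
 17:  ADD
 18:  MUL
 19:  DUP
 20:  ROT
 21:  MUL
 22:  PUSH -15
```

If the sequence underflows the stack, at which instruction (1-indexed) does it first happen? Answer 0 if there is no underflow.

20

PUSH -1 : [-1]
PUSH -8 : [-1, -8]
DUP     : [-1, -8, -8]
MOD     : [-1, 0]
NEG     : [-1, 0]
MUL     : [0]
DUP     : [0, 0]
SWAP    : [0, 0]
POP     : [0]
PUSH 1  : [0, 1]
ADD     : [1]
PUSH -5 : [1, -5]
POP     : [1]
DUP     : [1, 1]
OVER    : [1, 1, 1]
SWAP    : [1, 1, 1]
ADD     : [1, 2]
MUL     : [2]
DUP     : [2, 2]
ROT  — needs 3 operands, stack has 2 → underflow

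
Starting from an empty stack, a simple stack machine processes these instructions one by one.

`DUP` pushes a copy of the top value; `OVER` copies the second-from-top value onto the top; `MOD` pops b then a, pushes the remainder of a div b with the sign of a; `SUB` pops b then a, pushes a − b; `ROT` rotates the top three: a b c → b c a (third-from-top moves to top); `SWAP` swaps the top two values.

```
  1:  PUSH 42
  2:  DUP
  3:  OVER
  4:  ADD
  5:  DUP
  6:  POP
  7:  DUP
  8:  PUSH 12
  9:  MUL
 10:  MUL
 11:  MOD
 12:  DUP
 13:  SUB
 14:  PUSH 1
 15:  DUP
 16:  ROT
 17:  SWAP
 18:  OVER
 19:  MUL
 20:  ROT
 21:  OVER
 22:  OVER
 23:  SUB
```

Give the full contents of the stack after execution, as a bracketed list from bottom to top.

[0, 0, 1, -1]

PUSH 42 -> [42]
DUP     -> [42, 42]
OVER    -> [42, 42, 42]
ADD     -> [42, 84]
DUP     -> [42, 84, 84]
POP     -> [42, 84]
DUP     -> [42, 84, 84]
PUSH 12 -> [42, 84, 84, 12]
MUL     -> [42, 84, 1008]
MUL     -> [42, 84672]
MOD     -> [42]
DUP     -> [42, 42]
SUB     -> [0]
PUSH 1  -> [0, 1]
DUP     -> [0, 1, 1]
ROT     -> [1, 1, 0]
SWAP    -> [1, 0, 1]
OVER    -> [1, 0, 1, 0]
MUL     -> [1, 0, 0]
ROT     -> [0, 0, 1]
OVER    -> [0, 0, 1, 0]
OVER    -> [0, 0, 1, 0, 1]
SUB     -> [0, 0, 1, -1]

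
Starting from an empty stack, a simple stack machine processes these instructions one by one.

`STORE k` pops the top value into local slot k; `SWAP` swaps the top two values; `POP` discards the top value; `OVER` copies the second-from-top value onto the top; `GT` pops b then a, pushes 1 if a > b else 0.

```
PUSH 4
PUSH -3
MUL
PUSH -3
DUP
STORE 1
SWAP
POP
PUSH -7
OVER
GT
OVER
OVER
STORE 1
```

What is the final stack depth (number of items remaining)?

3

PUSH 4   4
PUSH -3  4 -3
MUL      -12
PUSH -3  -12 -3
DUP      -12 -3 -3
STORE 1  -12 -3
SWAP     -3 -12
POP      -3
PUSH -7  -3 -7
OVER     -3 -7 -3
GT       -3 0
OVER     -3 0 -3
OVER     -3 0 -3 0
STORE 1  -3 0 -3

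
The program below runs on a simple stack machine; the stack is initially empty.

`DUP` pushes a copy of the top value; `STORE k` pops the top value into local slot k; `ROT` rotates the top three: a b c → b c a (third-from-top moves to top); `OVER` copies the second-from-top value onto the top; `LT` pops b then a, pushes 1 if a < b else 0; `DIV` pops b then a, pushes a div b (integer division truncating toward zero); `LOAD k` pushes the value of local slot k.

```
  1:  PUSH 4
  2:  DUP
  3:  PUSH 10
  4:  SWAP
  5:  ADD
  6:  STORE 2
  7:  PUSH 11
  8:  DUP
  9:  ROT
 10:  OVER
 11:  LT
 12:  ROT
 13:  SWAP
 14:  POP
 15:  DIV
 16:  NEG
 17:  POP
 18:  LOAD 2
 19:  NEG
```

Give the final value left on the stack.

-14

PUSH 4  -> 4
DUP     -> 4 4
PUSH 10 -> 4 4 10
SWAP    -> 4 10 4
ADD     -> 4 14
STORE 2 -> 4
PUSH 11 -> 4 11
DUP     -> 4 11 11
ROT     -> 11 11 4
OVER    -> 11 11 4 11
LT      -> 11 11 1
ROT     -> 11 1 11
SWAP    -> 11 11 1
POP     -> 11 11
DIV     -> 1
NEG     -> -1
POP     -> (empty)
LOAD 2  -> 14
NEG     -> -14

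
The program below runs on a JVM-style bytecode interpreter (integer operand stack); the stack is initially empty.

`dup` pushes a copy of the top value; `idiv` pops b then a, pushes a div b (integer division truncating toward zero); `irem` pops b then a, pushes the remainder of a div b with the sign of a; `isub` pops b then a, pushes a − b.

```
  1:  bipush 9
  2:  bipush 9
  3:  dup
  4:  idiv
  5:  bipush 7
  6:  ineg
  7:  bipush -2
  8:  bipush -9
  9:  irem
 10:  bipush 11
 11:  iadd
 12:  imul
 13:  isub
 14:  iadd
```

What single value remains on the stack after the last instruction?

73

bipush 9  : 9
bipush 9  : 9 9
dup       : 9 9 9
idiv      : 9 1
bipush 7  : 9 1 7
ineg      : 9 1 -7
bipush -2 : 9 1 -7 -2
bipush -9 : 9 1 -7 -2 -9
irem      : 9 1 -7 -2
bipush 11 : 9 1 -7 -2 11
iadd      : 9 1 -7 9
imul      : 9 1 -63
isub      : 9 64
iadd      : 73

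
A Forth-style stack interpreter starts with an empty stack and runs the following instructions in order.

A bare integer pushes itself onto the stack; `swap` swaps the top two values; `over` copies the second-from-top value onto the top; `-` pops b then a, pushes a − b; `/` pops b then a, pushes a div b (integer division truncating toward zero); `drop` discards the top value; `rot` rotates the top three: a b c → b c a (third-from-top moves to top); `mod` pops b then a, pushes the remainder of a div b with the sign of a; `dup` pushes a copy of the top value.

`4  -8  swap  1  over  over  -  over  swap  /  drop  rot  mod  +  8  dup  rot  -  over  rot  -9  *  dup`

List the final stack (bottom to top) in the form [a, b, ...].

[3, 8, -72, -72]

4    → [4]
-8   → [4, -8]
swap → [-8, 4]
1    → [-8, 4, 1]
over → [-8, 4, 1, 4]
over → [-8, 4, 1, 4, 1]
-    → [-8, 4, 1, 3]
over → [-8, 4, 1, 3, 1]
swap → [-8, 4, 1, 1, 3]
/    → [-8, 4, 1, 0]
drop → [-8, 4, 1]
rot  → [4, 1, -8]
mod  → [4, 1]
+    → [5]
8    → [5, 8]
dup  → [5, 8, 8]
rot  → [8, 8, 5]
-    → [8, 3]
over → [8, 3, 8]
rot  → [3, 8, 8]
-9   → [3, 8, 8, -9]
*    → [3, 8, -72]
dup  → [3, 8, -72, -72]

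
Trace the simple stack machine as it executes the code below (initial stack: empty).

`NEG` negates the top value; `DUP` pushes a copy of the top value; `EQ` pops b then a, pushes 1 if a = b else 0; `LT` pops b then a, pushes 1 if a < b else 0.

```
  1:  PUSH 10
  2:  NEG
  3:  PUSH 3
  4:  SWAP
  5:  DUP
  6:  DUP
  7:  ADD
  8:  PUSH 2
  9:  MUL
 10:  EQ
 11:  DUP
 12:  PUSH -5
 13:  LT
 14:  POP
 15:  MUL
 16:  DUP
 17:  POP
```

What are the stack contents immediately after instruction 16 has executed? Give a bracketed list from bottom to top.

[0, 0]

PUSH 10  [10]
NEG      [-10]
PUSH 3   [-10, 3]
SWAP     [3, -10]
DUP      [3, -10, -10]
DUP      [3, -10, -10, -10]
ADD      [3, -10, -20]
PUSH 2   [3, -10, -20, 2]
MUL      [3, -10, -40]
EQ       [3, 0]
DUP      [3, 0, 0]
PUSH -5  [3, 0, 0, -5]
LT       [3, 0, 0]
POP      [3, 0]
MUL      [0]
DUP      [0, 0]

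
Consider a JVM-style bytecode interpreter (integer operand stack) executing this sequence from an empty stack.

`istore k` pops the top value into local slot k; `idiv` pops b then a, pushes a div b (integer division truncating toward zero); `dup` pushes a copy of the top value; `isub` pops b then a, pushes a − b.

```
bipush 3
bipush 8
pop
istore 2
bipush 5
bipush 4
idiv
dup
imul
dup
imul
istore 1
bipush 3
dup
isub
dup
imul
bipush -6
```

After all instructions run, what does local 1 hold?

1

bipush 3  -> 3
bipush 8  -> 3 8
pop       -> 3
istore 2  -> (empty)
bipush 5  -> 5
bipush 4  -> 5 4
idiv      -> 1
dup       -> 1 1
imul      -> 1
dup       -> 1 1
imul      -> 1
istore 1  -> (empty)
bipush 3  -> 3
dup       -> 3 3
isub      -> 0
dup       -> 0 0
imul      -> 0
bipush -6 -> 0 -6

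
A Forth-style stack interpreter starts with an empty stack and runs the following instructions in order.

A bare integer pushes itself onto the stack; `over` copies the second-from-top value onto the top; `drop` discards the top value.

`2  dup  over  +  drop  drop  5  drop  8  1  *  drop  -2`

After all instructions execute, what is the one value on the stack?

-2

2    : 2
dup  : 2 2
over : 2 2 2
+    : 2 4
drop : 2
drop : (empty)
5    : 5
drop : (empty)
8    : 8
1    : 8 1
*    : 8
drop : (empty)
-2   : -2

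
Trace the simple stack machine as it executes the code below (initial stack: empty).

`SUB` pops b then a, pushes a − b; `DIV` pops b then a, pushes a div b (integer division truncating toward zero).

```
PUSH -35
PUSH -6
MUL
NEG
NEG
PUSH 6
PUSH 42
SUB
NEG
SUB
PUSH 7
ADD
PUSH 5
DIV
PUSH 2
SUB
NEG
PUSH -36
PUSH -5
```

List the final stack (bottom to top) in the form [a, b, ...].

PUSH -35 -> -35
PUSH -6  -> -35 -6
MUL      -> 210
NEG      -> -210
NEG      -> 210
PUSH 6   -> 210 6
PUSH 42  -> 210 6 42
SUB      -> 210 -36
NEG      -> 210 36
SUB      -> 174
PUSH 7   -> 174 7
ADD      -> 181
PUSH 5   -> 181 5
DIV      -> 36
PUSH 2   -> 36 2
SUB      -> 34
NEG      -> -34
PUSH -36 -> -34 -36
PUSH -5  -> -34 -36 -5

[-34, -36, -5]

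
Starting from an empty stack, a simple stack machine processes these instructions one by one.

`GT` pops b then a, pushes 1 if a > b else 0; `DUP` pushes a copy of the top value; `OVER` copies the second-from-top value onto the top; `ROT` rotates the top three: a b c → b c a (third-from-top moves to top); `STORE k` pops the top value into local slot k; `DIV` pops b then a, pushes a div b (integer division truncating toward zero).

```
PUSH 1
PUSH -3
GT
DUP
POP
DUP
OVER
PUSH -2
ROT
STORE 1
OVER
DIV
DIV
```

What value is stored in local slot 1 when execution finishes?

1

PUSH 1  -> 1
PUSH -3 -> 1 -3
GT      -> 1
DUP     -> 1 1
POP     -> 1
DUP     -> 1 1
OVER    -> 1 1 1
PUSH -2 -> 1 1 1 -2
ROT     -> 1 1 -2 1
STORE 1 -> 1 1 -2
OVER    -> 1 1 -2 1
DIV     -> 1 1 -2
DIV     -> 1 0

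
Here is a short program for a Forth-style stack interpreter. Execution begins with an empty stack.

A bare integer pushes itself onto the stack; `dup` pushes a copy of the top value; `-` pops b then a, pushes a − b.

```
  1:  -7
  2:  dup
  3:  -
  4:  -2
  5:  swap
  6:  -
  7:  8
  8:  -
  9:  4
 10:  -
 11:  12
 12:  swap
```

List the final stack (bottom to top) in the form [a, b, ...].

[12, -14]

-7   : [-7]
dup  : [-7, -7]
-    : [0]
-2   : [0, -2]
swap : [-2, 0]
-    : [-2]
8    : [-2, 8]
-    : [-10]
4    : [-10, 4]
-    : [-14]
12   : [-14, 12]
swap : [12, -14]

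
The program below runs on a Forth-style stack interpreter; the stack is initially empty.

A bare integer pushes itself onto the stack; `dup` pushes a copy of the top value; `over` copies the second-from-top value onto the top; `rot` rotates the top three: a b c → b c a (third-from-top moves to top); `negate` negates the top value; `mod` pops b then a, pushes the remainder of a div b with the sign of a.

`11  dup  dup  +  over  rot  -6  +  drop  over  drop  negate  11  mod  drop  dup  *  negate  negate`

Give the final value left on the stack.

11     -> 11
dup    -> 11 11
dup    -> 11 11 11
+      -> 11 22
over   -> 11 22 11
rot    -> 22 11 11
-6     -> 22 11 11 -6
+      -> 22 11 5
drop   -> 22 11
over   -> 22 11 22
drop   -> 22 11
negate -> 22 -11
11     -> 22 -11 11
mod    -> 22 0
drop   -> 22
dup    -> 22 22
*      -> 484
negate -> -484
negate -> 484

484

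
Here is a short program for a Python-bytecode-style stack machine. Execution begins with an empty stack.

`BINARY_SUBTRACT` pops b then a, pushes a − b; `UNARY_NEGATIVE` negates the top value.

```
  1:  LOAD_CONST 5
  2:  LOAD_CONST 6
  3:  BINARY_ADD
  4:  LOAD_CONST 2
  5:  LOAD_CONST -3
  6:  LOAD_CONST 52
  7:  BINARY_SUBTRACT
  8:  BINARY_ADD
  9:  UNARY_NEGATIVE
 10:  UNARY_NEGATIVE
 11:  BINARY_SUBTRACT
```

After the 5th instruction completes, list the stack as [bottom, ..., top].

LOAD_CONST 5  : 5
LOAD_CONST 6  : 5 6
BINARY_ADD    : 11
LOAD_CONST 2  : 11 2
LOAD_CONST -3 : 11 2 -3

[11, 2, -3]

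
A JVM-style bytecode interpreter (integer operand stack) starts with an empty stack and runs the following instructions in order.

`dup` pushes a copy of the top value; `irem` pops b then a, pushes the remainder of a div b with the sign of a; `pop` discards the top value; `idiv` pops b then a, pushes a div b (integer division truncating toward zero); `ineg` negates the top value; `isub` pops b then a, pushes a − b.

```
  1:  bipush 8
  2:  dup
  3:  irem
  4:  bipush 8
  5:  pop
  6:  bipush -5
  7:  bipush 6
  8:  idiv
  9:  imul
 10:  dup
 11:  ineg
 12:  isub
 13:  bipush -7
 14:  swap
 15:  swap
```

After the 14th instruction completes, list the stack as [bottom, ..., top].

bipush 8  : 8
dup       : 8 8
irem      : 0
bipush 8  : 0 8
pop       : 0
bipush -5 : 0 -5
bipush 6  : 0 -5 6
idiv      : 0 0
imul      : 0
dup       : 0 0
ineg      : 0 0
isub      : 0
bipush -7 : 0 -7
swap      : -7 0

[-7, 0]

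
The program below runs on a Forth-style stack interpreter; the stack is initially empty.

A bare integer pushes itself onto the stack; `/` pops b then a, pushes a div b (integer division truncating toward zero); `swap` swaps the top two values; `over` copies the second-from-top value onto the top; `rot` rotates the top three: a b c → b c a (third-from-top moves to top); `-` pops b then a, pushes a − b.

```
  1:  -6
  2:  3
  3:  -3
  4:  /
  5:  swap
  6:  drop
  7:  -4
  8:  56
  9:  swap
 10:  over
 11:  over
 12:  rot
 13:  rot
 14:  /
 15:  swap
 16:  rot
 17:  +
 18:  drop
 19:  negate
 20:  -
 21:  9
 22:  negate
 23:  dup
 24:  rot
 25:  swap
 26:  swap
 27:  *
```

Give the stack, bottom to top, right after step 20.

[-1]

-6     : -6
3      : -6 3
-3     : -6 3 -3
/      : -6 -1
swap   : -1 -6
drop   : -1
-4     : -1 -4
56     : -1 -4 56
swap   : -1 56 -4
over   : -1 56 -4 56
over   : -1 56 -4 56 -4
rot    : -1 56 56 -4 -4
rot    : -1 56 -4 -4 56
/      : -1 56 -4 0
swap   : -1 56 0 -4
rot    : -1 0 -4 56
+      : -1 0 52
drop   : -1 0
negate : -1 0
-      : -1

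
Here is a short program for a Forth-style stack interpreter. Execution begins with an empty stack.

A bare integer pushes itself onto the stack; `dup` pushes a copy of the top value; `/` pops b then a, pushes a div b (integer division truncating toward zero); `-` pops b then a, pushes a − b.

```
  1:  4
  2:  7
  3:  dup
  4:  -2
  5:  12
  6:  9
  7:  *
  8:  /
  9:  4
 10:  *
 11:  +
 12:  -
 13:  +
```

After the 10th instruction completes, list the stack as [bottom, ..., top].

4   : [4]
7   : [4, 7]
dup : [4, 7, 7]
-2  : [4, 7, 7, -2]
12  : [4, 7, 7, -2, 12]
9   : [4, 7, 7, -2, 12, 9]
*   : [4, 7, 7, -2, 108]
/   : [4, 7, 7, 0]
4   : [4, 7, 7, 0, 4]
*   : [4, 7, 7, 0]

[4, 7, 7, 0]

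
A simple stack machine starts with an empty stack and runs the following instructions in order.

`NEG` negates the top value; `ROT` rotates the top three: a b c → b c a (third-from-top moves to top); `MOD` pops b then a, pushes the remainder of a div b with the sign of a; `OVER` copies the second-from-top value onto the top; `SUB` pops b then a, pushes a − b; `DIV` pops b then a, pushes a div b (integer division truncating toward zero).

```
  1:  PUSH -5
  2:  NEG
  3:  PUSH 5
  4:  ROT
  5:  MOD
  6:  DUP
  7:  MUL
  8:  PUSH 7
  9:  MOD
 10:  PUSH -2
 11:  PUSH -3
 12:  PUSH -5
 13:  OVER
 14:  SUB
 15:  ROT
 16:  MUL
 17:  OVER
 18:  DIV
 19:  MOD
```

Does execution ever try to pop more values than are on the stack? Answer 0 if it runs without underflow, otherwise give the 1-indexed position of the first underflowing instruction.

4

PUSH -5  -5
NEG      5
PUSH 5   5 5
ROT  — needs 3 operands, stack has 2 → underflow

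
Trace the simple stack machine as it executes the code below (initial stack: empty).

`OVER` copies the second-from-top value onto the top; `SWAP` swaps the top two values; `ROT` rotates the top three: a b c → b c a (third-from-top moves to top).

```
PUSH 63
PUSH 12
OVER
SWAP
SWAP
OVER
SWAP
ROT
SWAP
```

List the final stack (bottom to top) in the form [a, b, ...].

[63, 12, 12, 63]

PUSH 63 -> [63]
PUSH 12 -> [63, 12]
OVER    -> [63, 12, 63]
SWAP    -> [63, 63, 12]
SWAP    -> [63, 12, 63]
OVER    -> [63, 12, 63, 12]
SWAP    -> [63, 12, 12, 63]
ROT     -> [63, 12, 63, 12]
SWAP    -> [63, 12, 12, 63]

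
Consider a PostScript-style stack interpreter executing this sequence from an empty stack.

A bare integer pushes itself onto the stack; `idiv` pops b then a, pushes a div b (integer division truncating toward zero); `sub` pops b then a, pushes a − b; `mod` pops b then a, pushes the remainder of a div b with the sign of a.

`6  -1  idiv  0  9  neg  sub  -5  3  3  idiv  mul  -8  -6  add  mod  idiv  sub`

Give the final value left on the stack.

6    → [6]
-1   → [6, -1]
idiv → [-6]
0    → [-6, 0]
9    → [-6, 0, 9]
neg  → [-6, 0, -9]
sub  → [-6, 9]
-5   → [-6, 9, -5]
3    → [-6, 9, -5, 3]
3    → [-6, 9, -5, 3, 3]
idiv → [-6, 9, -5, 1]
mul  → [-6, 9, -5]
-8   → [-6, 9, -5, -8]
-6   → [-6, 9, -5, -8, -6]
add  → [-6, 9, -5, -14]
mod  → [-6, 9, -5]
idiv → [-6, -1]
sub  → [-5]

-5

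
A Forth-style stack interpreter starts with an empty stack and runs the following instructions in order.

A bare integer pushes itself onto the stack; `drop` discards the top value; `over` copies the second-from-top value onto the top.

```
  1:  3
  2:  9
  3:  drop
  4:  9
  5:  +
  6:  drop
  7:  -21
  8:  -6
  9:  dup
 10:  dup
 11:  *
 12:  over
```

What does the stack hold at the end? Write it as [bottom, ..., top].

3    -> 3
9    -> 3 9
drop -> 3
9    -> 3 9
+    -> 12
drop -> (empty)
-21  -> -21
-6   -> -21 -6
dup  -> -21 -6 -6
dup  -> -21 -6 -6 -6
*    -> -21 -6 36
over -> -21 -6 36 -6

[-21, -6, 36, -6]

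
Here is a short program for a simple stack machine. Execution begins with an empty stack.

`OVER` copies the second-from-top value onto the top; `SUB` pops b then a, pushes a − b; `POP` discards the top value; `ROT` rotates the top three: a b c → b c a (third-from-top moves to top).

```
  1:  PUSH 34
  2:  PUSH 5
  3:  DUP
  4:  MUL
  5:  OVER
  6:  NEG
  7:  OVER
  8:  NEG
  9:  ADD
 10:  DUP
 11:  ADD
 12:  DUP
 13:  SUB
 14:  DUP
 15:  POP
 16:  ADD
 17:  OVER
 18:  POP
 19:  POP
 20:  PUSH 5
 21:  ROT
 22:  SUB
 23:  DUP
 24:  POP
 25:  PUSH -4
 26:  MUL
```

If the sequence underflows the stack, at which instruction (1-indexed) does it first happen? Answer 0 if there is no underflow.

21

PUSH 34 → [34]
PUSH 5  → [34, 5]
DUP     → [34, 5, 5]
MUL     → [34, 25]
OVER    → [34, 25, 34]
NEG     → [34, 25, -34]
OVER    → [34, 25, -34, 25]
NEG     → [34, 25, -34, -25]
ADD     → [34, 25, -59]
DUP     → [34, 25, -59, -59]
ADD     → [34, 25, -118]
DUP     → [34, 25, -118, -118]
SUB     → [34, 25, 0]
DUP     → [34, 25, 0, 0]
POP     → [34, 25, 0]
ADD     → [34, 25]
OVER    → [34, 25, 34]
POP     → [34, 25]
POP     → [34]
PUSH 5  → [34, 5]
ROT  — needs 3 operands, stack has 2 → underflow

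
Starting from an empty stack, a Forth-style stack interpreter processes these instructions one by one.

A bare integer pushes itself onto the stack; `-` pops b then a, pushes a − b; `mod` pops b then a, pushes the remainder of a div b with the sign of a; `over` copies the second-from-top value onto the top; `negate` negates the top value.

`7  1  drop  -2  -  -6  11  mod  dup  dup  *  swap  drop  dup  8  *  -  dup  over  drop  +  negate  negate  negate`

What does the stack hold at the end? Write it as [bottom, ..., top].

[9, 504]

7      -> 7
1      -> 7 1
drop   -> 7
-2     -> 7 -2
-      -> 9
-6     -> 9 -6
11     -> 9 -6 11
mod    -> 9 -6
dup    -> 9 -6 -6
dup    -> 9 -6 -6 -6
*      -> 9 -6 36
swap   -> 9 36 -6
drop   -> 9 36
dup    -> 9 36 36
8      -> 9 36 36 8
*      -> 9 36 288
-      -> 9 -252
dup    -> 9 -252 -252
over   -> 9 -252 -252 -252
drop   -> 9 -252 -252
+      -> 9 -504
negate -> 9 504
negate -> 9 -504
negate -> 9 504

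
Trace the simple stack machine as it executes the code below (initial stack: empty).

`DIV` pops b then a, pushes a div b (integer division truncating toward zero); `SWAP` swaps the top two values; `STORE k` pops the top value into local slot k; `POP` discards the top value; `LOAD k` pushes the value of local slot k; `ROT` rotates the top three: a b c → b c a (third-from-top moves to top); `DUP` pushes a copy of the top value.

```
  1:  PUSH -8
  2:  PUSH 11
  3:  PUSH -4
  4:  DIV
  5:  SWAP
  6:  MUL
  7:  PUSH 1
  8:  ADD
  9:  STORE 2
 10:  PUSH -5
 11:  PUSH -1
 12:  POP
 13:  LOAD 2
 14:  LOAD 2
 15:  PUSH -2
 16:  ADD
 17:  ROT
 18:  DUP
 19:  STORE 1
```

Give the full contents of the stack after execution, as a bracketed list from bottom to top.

PUSH -8 -> -8
PUSH 11 -> -8 11
PUSH -4 -> -8 11 -4
DIV     -> -8 -2
SWAP    -> -2 -8
MUL     -> 16
PUSH 1  -> 16 1
ADD     -> 17
STORE 2 -> (empty)
PUSH -5 -> -5
PUSH -1 -> -5 -1
POP     -> -5
LOAD 2  -> -5 17
LOAD 2  -> -5 17 17
PUSH -2 -> -5 17 17 -2
ADD     -> -5 17 15
ROT     -> 17 15 -5
DUP     -> 17 15 -5 -5
STORE 1 -> 17 15 -5

[17, 15, -5]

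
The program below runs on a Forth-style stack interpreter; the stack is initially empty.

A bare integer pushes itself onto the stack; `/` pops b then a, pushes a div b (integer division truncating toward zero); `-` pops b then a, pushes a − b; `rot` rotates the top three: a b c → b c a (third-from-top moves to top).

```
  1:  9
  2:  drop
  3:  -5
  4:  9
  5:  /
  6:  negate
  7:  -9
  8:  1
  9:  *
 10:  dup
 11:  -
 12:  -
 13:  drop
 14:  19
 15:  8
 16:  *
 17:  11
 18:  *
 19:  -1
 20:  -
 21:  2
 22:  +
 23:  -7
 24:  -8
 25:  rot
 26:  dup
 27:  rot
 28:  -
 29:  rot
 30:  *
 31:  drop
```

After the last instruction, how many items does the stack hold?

1

9      : [9]
drop   : []
-5     : [-5]
9      : [-5, 9]
/      : [0]
negate : [0]
-9     : [0, -9]
1      : [0, -9, 1]
*      : [0, -9]
dup    : [0, -9, -9]
-      : [0, 0]
-      : [0]
drop   : []
19     : [19]
8      : [19, 8]
*      : [152]
11     : [152, 11]
*      : [1672]
-1     : [1672, -1]
-      : [1673]
2      : [1673, 2]
+      : [1675]
-7     : [1675, -7]
-8     : [1675, -7, -8]
rot    : [-7, -8, 1675]
dup    : [-7, -8, 1675, 1675]
rot    : [-7, 1675, 1675, -8]
-      : [-7, 1675, 1683]
rot    : [1675, 1683, -7]
*      : [1675, -11781]
drop   : [1675]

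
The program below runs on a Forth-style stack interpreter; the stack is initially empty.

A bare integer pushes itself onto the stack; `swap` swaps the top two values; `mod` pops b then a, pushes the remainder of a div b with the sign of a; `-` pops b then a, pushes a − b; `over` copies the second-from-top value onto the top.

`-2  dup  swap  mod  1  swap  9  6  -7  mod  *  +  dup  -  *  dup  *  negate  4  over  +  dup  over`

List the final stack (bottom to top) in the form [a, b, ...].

-2     : -2
dup    : -2 -2
swap   : -2 -2
mod    : 0
1      : 0 1
swap   : 1 0
9      : 1 0 9
6      : 1 0 9 6
-7     : 1 0 9 6 -7
mod    : 1 0 9 6
*      : 1 0 54
+      : 1 54
dup    : 1 54 54
-      : 1 0
*      : 0
dup    : 0 0
*      : 0
negate : 0
4      : 0 4
over   : 0 4 0
+      : 0 4
dup    : 0 4 4
over   : 0 4 4 4

[0, 4, 4, 4]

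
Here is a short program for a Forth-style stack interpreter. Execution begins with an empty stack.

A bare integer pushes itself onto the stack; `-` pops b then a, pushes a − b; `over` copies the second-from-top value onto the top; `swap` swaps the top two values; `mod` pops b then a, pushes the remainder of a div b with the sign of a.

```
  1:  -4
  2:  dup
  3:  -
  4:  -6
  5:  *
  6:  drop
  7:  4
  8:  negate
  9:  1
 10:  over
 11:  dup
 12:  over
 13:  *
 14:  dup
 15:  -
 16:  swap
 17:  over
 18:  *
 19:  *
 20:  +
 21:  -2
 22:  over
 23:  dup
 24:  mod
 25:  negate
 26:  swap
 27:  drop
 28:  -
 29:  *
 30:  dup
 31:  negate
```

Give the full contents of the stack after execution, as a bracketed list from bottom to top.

-4     : [-4]
dup    : [-4, -4]
-      : [0]
-6     : [0, -6]
*      : [0]
drop   : []
4      : [4]
negate : [-4]
1      : [-4, 1]
over   : [-4, 1, -4]
dup    : [-4, 1, -4, -4]
over   : [-4, 1, -4, -4, -4]
*      : [-4, 1, -4, 16]
dup    : [-4, 1, -4, 16, 16]
-      : [-4, 1, -4, 0]
swap   : [-4, 1, 0, -4]
over   : [-4, 1, 0, -4, 0]
*      : [-4, 1, 0, 0]
*      : [-4, 1, 0]
+      : [-4, 1]
-2     : [-4, 1, -2]
over   : [-4, 1, -2, 1]
dup    : [-4, 1, -2, 1, 1]
mod    : [-4, 1, -2, 0]
negate : [-4, 1, -2, 0]
swap   : [-4, 1, 0, -2]
drop   : [-4, 1, 0]
-      : [-4, 1]
*      : [-4]
dup    : [-4, -4]
negate : [-4, 4]

[-4, 4]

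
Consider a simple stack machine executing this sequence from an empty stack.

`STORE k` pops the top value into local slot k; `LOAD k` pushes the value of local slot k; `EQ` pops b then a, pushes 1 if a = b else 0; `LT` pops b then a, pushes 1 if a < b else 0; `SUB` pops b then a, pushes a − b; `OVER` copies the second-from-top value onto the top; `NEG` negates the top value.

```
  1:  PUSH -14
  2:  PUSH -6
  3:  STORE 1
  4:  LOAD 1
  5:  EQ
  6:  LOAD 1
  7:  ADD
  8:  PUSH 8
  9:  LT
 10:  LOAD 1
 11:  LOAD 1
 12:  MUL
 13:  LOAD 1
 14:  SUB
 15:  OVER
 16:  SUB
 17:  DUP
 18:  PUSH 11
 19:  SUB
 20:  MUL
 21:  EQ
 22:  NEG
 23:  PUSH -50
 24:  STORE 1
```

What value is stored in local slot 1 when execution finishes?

PUSH -14 : [-14]
PUSH -6  : [-14, -6]
STORE 1  : [-14]
LOAD 1   : [-14, -6]
EQ       : [0]
LOAD 1   : [0, -6]
ADD      : [-6]
PUSH 8   : [-6, 8]
LT       : [1]
LOAD 1   : [1, -6]
LOAD 1   : [1, -6, -6]
MUL      : [1, 36]
LOAD 1   : [1, 36, -6]
SUB      : [1, 42]
OVER     : [1, 42, 1]
SUB      : [1, 41]
DUP      : [1, 41, 41]
PUSH 11  : [1, 41, 41, 11]
SUB      : [1, 41, 30]
MUL      : [1, 1230]
EQ       : [0]
NEG      : [0]
PUSH -50 : [0, -50]
STORE 1  : [0]

-50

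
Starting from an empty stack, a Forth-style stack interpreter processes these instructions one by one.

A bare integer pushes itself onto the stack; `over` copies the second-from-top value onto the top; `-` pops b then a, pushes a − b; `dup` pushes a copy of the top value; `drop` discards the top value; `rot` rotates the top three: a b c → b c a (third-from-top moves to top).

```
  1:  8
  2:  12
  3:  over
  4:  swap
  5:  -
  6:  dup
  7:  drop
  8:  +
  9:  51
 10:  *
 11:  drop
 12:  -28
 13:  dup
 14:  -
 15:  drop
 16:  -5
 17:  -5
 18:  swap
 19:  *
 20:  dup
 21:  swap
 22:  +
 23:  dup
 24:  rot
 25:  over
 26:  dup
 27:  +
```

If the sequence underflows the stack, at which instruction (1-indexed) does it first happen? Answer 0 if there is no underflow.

8    : [8]
12   : [8, 12]
over : [8, 12, 8]
swap : [8, 8, 12]
-    : [8, -4]
dup  : [8, -4, -4]
drop : [8, -4]
+    : [4]
51   : [4, 51]
*    : [204]
drop : []
-28  : [-28]
dup  : [-28, -28]
-    : [0]
drop : []
-5   : [-5]
-5   : [-5, -5]
swap : [-5, -5]
*    : [25]
dup  : [25, 25]
swap : [25, 25]
+    : [50]
dup  : [50, 50]
rot  — needs 3 operands, stack has 2 → underflow

24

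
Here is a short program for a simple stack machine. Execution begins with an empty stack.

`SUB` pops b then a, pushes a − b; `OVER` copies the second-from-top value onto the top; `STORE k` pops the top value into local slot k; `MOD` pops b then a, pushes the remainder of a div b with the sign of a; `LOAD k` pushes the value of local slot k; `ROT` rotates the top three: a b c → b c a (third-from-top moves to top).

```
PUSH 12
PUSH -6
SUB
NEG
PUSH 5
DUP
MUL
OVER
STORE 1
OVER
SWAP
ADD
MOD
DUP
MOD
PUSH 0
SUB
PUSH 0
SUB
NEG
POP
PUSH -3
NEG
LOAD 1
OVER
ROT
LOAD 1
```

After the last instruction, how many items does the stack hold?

4

PUSH 12 : [12]
PUSH -6 : [12, -6]
SUB     : [18]
NEG     : [-18]
PUSH 5  : [-18, 5]
DUP     : [-18, 5, 5]
MUL     : [-18, 25]
OVER    : [-18, 25, -18]
STORE 1 : [-18, 25]
OVER    : [-18, 25, -18]
SWAP    : [-18, -18, 25]
ADD     : [-18, 7]
MOD     : [-4]
DUP     : [-4, -4]
MOD     : [0]
PUSH 0  : [0, 0]
SUB     : [0]
PUSH 0  : [0, 0]
SUB     : [0]
NEG     : [0]
POP     : []
PUSH -3 : [-3]
NEG     : [3]
LOAD 1  : [3, -18]
OVER    : [3, -18, 3]
ROT     : [-18, 3, 3]
LOAD 1  : [-18, 3, 3, -18]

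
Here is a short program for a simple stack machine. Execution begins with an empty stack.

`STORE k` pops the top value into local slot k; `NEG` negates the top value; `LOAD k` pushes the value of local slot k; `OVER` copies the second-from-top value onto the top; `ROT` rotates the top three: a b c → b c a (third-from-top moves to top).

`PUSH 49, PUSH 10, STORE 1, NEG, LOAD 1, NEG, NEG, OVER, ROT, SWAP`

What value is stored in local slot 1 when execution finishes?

PUSH 49  49
PUSH 10  49 10
STORE 1  49
NEG      -49
LOAD 1   -49 10
NEG      -49 -10
NEG      -49 10
OVER     -49 10 -49
ROT      10 -49 -49
SWAP     10 -49 -49

10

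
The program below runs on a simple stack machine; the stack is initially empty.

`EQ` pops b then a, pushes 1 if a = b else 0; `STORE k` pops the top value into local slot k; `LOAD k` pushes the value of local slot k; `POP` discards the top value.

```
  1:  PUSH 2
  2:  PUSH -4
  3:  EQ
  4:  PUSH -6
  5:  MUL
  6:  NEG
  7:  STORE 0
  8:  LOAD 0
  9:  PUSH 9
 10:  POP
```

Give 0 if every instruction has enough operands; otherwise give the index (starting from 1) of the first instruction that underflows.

PUSH 2  → 2
PUSH -4 → 2 -4
EQ      → 0
PUSH -6 → 0 -6
MUL     → 0
NEG     → 0
STORE 0 → (empty)
LOAD 0  → 0
PUSH 9  → 0 9
POP     → 0

0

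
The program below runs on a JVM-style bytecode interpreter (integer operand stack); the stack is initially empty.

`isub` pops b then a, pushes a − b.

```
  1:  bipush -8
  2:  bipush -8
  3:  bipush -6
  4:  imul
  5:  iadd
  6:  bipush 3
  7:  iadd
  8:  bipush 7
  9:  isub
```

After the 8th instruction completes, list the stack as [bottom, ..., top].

bipush -8 -> [-8]
bipush -8 -> [-8, -8]
bipush -6 -> [-8, -8, -6]
imul      -> [-8, 48]
iadd      -> [40]
bipush 3  -> [40, 3]
iadd      -> [43]
bipush 7  -> [43, 7]

[43, 7]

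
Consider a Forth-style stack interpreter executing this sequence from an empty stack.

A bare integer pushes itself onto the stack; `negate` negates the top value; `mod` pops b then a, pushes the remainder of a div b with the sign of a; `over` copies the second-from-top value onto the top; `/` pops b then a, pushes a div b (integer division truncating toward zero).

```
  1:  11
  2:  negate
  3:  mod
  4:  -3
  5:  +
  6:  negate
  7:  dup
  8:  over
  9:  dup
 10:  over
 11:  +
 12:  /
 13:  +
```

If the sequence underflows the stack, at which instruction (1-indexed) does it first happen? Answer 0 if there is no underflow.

11      [11]
negate  [-11]
mod  — needs 2 operands, stack has 1 → underflow

3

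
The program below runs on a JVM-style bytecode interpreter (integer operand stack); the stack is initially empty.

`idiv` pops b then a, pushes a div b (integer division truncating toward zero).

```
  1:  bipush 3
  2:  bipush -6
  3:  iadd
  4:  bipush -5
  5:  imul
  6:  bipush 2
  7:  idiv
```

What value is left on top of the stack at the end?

7

bipush 3  -> 3
bipush -6 -> 3 -6
iadd      -> -3
bipush -5 -> -3 -5
imul      -> 15
bipush 2  -> 15 2
idiv      -> 7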